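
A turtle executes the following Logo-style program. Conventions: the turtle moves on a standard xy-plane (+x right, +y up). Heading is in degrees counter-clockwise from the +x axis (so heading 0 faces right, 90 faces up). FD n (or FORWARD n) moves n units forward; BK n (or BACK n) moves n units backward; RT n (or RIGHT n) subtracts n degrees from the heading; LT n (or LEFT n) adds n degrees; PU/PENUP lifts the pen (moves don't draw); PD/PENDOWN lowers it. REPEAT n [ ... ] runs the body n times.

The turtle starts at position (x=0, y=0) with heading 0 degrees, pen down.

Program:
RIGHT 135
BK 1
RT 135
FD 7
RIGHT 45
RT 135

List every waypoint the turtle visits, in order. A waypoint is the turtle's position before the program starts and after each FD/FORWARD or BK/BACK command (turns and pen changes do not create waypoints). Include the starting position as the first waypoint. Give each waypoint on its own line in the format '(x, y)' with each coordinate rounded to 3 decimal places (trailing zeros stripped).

Answer: (0, 0)
(0.707, 0.707)
(0.707, 7.707)

Derivation:
Executing turtle program step by step:
Start: pos=(0,0), heading=0, pen down
RT 135: heading 0 -> 225
BK 1: (0,0) -> (0.707,0.707) [heading=225, draw]
RT 135: heading 225 -> 90
FD 7: (0.707,0.707) -> (0.707,7.707) [heading=90, draw]
RT 45: heading 90 -> 45
RT 135: heading 45 -> 270
Final: pos=(0.707,7.707), heading=270, 2 segment(s) drawn
Waypoints (3 total):
(0, 0)
(0.707, 0.707)
(0.707, 7.707)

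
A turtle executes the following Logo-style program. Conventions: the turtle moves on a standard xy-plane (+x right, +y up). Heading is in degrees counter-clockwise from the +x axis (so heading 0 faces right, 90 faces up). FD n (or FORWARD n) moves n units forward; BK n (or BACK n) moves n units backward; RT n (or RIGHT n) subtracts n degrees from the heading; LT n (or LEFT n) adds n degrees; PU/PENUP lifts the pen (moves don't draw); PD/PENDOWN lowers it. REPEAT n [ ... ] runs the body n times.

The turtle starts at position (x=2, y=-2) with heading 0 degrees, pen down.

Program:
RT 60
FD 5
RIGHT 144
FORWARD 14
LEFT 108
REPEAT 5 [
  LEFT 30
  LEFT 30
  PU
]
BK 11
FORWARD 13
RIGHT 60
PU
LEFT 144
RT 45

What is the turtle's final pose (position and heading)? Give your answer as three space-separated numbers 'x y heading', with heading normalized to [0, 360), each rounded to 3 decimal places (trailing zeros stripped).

Answer: -10.117 -1.449 243

Derivation:
Executing turtle program step by step:
Start: pos=(2,-2), heading=0, pen down
RT 60: heading 0 -> 300
FD 5: (2,-2) -> (4.5,-6.33) [heading=300, draw]
RT 144: heading 300 -> 156
FD 14: (4.5,-6.33) -> (-8.29,-0.636) [heading=156, draw]
LT 108: heading 156 -> 264
REPEAT 5 [
  -- iteration 1/5 --
  LT 30: heading 264 -> 294
  LT 30: heading 294 -> 324
  PU: pen up
  -- iteration 2/5 --
  LT 30: heading 324 -> 354
  LT 30: heading 354 -> 24
  PU: pen up
  -- iteration 3/5 --
  LT 30: heading 24 -> 54
  LT 30: heading 54 -> 84
  PU: pen up
  -- iteration 4/5 --
  LT 30: heading 84 -> 114
  LT 30: heading 114 -> 144
  PU: pen up
  -- iteration 5/5 --
  LT 30: heading 144 -> 174
  LT 30: heading 174 -> 204
  PU: pen up
]
BK 11: (-8.29,-0.636) -> (1.759,3.838) [heading=204, move]
FD 13: (1.759,3.838) -> (-10.117,-1.449) [heading=204, move]
RT 60: heading 204 -> 144
PU: pen up
LT 144: heading 144 -> 288
RT 45: heading 288 -> 243
Final: pos=(-10.117,-1.449), heading=243, 2 segment(s) drawn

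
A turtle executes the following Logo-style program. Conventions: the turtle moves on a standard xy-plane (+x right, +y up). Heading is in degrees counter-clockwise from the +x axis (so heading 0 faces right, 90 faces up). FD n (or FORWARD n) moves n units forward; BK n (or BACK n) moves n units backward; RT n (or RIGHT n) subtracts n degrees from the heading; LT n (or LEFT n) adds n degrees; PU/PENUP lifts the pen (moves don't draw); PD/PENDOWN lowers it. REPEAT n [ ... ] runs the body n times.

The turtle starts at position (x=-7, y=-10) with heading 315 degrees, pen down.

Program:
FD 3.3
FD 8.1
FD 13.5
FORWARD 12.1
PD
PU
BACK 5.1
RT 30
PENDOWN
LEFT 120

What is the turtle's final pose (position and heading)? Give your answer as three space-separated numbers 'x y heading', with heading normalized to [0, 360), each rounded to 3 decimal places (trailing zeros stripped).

Answer: 15.557 -32.557 45

Derivation:
Executing turtle program step by step:
Start: pos=(-7,-10), heading=315, pen down
FD 3.3: (-7,-10) -> (-4.667,-12.333) [heading=315, draw]
FD 8.1: (-4.667,-12.333) -> (1.061,-18.061) [heading=315, draw]
FD 13.5: (1.061,-18.061) -> (10.607,-27.607) [heading=315, draw]
FD 12.1: (10.607,-27.607) -> (19.163,-36.163) [heading=315, draw]
PD: pen down
PU: pen up
BK 5.1: (19.163,-36.163) -> (15.557,-32.557) [heading=315, move]
RT 30: heading 315 -> 285
PD: pen down
LT 120: heading 285 -> 45
Final: pos=(15.557,-32.557), heading=45, 4 segment(s) drawn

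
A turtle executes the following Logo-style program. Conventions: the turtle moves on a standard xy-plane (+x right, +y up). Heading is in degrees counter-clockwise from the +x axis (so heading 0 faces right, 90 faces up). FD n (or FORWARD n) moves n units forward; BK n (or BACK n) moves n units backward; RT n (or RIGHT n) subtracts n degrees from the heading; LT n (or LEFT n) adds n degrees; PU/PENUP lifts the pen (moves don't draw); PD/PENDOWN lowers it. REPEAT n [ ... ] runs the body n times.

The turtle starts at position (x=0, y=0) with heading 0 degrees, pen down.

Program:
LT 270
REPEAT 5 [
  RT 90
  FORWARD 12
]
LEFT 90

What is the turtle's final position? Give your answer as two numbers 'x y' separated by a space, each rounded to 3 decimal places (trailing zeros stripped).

Answer: -12 0

Derivation:
Executing turtle program step by step:
Start: pos=(0,0), heading=0, pen down
LT 270: heading 0 -> 270
REPEAT 5 [
  -- iteration 1/5 --
  RT 90: heading 270 -> 180
  FD 12: (0,0) -> (-12,0) [heading=180, draw]
  -- iteration 2/5 --
  RT 90: heading 180 -> 90
  FD 12: (-12,0) -> (-12,12) [heading=90, draw]
  -- iteration 3/5 --
  RT 90: heading 90 -> 0
  FD 12: (-12,12) -> (0,12) [heading=0, draw]
  -- iteration 4/5 --
  RT 90: heading 0 -> 270
  FD 12: (0,12) -> (0,0) [heading=270, draw]
  -- iteration 5/5 --
  RT 90: heading 270 -> 180
  FD 12: (0,0) -> (-12,0) [heading=180, draw]
]
LT 90: heading 180 -> 270
Final: pos=(-12,0), heading=270, 5 segment(s) drawn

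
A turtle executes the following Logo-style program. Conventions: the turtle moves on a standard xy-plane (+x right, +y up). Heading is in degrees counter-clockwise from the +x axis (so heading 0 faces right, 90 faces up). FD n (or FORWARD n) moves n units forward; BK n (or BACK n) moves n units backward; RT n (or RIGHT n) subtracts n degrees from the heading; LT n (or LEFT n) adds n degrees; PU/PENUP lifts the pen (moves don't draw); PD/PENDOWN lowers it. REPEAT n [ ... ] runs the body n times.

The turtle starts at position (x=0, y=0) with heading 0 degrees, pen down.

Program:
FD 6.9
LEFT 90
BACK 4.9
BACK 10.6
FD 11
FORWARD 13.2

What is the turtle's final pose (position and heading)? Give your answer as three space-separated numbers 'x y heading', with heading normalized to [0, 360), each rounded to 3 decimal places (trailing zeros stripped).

Answer: 6.9 8.7 90

Derivation:
Executing turtle program step by step:
Start: pos=(0,0), heading=0, pen down
FD 6.9: (0,0) -> (6.9,0) [heading=0, draw]
LT 90: heading 0 -> 90
BK 4.9: (6.9,0) -> (6.9,-4.9) [heading=90, draw]
BK 10.6: (6.9,-4.9) -> (6.9,-15.5) [heading=90, draw]
FD 11: (6.9,-15.5) -> (6.9,-4.5) [heading=90, draw]
FD 13.2: (6.9,-4.5) -> (6.9,8.7) [heading=90, draw]
Final: pos=(6.9,8.7), heading=90, 5 segment(s) drawn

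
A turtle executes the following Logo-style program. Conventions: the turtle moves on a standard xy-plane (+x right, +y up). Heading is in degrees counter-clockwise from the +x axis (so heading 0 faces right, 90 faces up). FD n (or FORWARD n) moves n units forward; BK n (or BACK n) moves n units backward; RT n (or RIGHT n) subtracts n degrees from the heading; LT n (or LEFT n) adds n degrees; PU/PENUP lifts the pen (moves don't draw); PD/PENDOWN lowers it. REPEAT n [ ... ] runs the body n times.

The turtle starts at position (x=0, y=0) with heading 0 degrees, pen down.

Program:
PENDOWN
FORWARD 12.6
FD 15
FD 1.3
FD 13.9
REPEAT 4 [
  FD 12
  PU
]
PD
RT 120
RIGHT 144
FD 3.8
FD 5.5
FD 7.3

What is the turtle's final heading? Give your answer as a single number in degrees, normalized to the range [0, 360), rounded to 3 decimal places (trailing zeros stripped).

Answer: 96

Derivation:
Executing turtle program step by step:
Start: pos=(0,0), heading=0, pen down
PD: pen down
FD 12.6: (0,0) -> (12.6,0) [heading=0, draw]
FD 15: (12.6,0) -> (27.6,0) [heading=0, draw]
FD 1.3: (27.6,0) -> (28.9,0) [heading=0, draw]
FD 13.9: (28.9,0) -> (42.8,0) [heading=0, draw]
REPEAT 4 [
  -- iteration 1/4 --
  FD 12: (42.8,0) -> (54.8,0) [heading=0, draw]
  PU: pen up
  -- iteration 2/4 --
  FD 12: (54.8,0) -> (66.8,0) [heading=0, move]
  PU: pen up
  -- iteration 3/4 --
  FD 12: (66.8,0) -> (78.8,0) [heading=0, move]
  PU: pen up
  -- iteration 4/4 --
  FD 12: (78.8,0) -> (90.8,0) [heading=0, move]
  PU: pen up
]
PD: pen down
RT 120: heading 0 -> 240
RT 144: heading 240 -> 96
FD 3.8: (90.8,0) -> (90.403,3.779) [heading=96, draw]
FD 5.5: (90.403,3.779) -> (89.828,9.249) [heading=96, draw]
FD 7.3: (89.828,9.249) -> (89.065,16.509) [heading=96, draw]
Final: pos=(89.065,16.509), heading=96, 8 segment(s) drawn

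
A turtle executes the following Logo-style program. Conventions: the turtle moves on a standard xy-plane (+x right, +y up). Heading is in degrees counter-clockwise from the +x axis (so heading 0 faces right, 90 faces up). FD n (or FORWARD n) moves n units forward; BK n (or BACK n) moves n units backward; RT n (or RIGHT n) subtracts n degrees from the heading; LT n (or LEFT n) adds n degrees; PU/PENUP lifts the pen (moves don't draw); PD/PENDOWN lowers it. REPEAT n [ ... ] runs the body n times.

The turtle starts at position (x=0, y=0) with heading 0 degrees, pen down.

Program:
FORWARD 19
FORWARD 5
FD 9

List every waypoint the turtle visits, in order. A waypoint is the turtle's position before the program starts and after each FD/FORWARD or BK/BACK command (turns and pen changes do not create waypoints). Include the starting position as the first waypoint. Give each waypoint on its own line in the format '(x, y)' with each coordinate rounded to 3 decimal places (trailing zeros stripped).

Answer: (0, 0)
(19, 0)
(24, 0)
(33, 0)

Derivation:
Executing turtle program step by step:
Start: pos=(0,0), heading=0, pen down
FD 19: (0,0) -> (19,0) [heading=0, draw]
FD 5: (19,0) -> (24,0) [heading=0, draw]
FD 9: (24,0) -> (33,0) [heading=0, draw]
Final: pos=(33,0), heading=0, 3 segment(s) drawn
Waypoints (4 total):
(0, 0)
(19, 0)
(24, 0)
(33, 0)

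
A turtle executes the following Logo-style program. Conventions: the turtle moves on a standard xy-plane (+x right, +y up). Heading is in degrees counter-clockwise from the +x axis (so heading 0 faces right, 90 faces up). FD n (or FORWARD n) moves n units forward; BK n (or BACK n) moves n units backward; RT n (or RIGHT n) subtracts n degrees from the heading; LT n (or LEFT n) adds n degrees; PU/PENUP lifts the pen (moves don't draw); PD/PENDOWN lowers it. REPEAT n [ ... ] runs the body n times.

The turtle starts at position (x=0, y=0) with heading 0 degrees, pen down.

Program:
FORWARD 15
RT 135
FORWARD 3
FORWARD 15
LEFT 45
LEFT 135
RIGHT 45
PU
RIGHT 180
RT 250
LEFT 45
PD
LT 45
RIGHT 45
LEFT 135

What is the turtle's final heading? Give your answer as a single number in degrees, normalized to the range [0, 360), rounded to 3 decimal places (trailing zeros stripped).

Executing turtle program step by step:
Start: pos=(0,0), heading=0, pen down
FD 15: (0,0) -> (15,0) [heading=0, draw]
RT 135: heading 0 -> 225
FD 3: (15,0) -> (12.879,-2.121) [heading=225, draw]
FD 15: (12.879,-2.121) -> (2.272,-12.728) [heading=225, draw]
LT 45: heading 225 -> 270
LT 135: heading 270 -> 45
RT 45: heading 45 -> 0
PU: pen up
RT 180: heading 0 -> 180
RT 250: heading 180 -> 290
LT 45: heading 290 -> 335
PD: pen down
LT 45: heading 335 -> 20
RT 45: heading 20 -> 335
LT 135: heading 335 -> 110
Final: pos=(2.272,-12.728), heading=110, 3 segment(s) drawn

Answer: 110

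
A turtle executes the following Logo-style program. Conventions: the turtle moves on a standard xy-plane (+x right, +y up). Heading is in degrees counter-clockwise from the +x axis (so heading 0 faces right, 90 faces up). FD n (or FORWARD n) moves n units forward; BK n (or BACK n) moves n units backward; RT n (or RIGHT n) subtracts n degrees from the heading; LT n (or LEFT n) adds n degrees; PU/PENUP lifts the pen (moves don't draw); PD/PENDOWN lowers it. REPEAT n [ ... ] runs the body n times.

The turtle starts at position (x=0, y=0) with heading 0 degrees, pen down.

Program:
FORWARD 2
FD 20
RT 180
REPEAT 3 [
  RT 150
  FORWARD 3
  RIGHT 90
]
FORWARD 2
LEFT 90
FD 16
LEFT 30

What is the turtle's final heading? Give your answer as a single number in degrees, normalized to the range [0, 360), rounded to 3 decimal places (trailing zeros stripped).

Answer: 300

Derivation:
Executing turtle program step by step:
Start: pos=(0,0), heading=0, pen down
FD 2: (0,0) -> (2,0) [heading=0, draw]
FD 20: (2,0) -> (22,0) [heading=0, draw]
RT 180: heading 0 -> 180
REPEAT 3 [
  -- iteration 1/3 --
  RT 150: heading 180 -> 30
  FD 3: (22,0) -> (24.598,1.5) [heading=30, draw]
  RT 90: heading 30 -> 300
  -- iteration 2/3 --
  RT 150: heading 300 -> 150
  FD 3: (24.598,1.5) -> (22,3) [heading=150, draw]
  RT 90: heading 150 -> 60
  -- iteration 3/3 --
  RT 150: heading 60 -> 270
  FD 3: (22,3) -> (22,0) [heading=270, draw]
  RT 90: heading 270 -> 180
]
FD 2: (22,0) -> (20,0) [heading=180, draw]
LT 90: heading 180 -> 270
FD 16: (20,0) -> (20,-16) [heading=270, draw]
LT 30: heading 270 -> 300
Final: pos=(20,-16), heading=300, 7 segment(s) drawn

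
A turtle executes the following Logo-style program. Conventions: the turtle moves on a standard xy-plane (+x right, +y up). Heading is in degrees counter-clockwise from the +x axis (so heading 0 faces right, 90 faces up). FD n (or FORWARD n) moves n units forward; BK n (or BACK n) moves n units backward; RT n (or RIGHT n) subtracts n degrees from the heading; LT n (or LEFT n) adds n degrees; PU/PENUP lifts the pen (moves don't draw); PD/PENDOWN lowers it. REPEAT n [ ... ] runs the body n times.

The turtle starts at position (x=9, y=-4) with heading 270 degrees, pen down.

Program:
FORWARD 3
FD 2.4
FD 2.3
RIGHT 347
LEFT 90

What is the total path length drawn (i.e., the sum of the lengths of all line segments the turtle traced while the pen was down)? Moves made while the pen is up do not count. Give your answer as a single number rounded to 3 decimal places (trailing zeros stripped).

Executing turtle program step by step:
Start: pos=(9,-4), heading=270, pen down
FD 3: (9,-4) -> (9,-7) [heading=270, draw]
FD 2.4: (9,-7) -> (9,-9.4) [heading=270, draw]
FD 2.3: (9,-9.4) -> (9,-11.7) [heading=270, draw]
RT 347: heading 270 -> 283
LT 90: heading 283 -> 13
Final: pos=(9,-11.7), heading=13, 3 segment(s) drawn

Segment lengths:
  seg 1: (9,-4) -> (9,-7), length = 3
  seg 2: (9,-7) -> (9,-9.4), length = 2.4
  seg 3: (9,-9.4) -> (9,-11.7), length = 2.3
Total = 7.7

Answer: 7.7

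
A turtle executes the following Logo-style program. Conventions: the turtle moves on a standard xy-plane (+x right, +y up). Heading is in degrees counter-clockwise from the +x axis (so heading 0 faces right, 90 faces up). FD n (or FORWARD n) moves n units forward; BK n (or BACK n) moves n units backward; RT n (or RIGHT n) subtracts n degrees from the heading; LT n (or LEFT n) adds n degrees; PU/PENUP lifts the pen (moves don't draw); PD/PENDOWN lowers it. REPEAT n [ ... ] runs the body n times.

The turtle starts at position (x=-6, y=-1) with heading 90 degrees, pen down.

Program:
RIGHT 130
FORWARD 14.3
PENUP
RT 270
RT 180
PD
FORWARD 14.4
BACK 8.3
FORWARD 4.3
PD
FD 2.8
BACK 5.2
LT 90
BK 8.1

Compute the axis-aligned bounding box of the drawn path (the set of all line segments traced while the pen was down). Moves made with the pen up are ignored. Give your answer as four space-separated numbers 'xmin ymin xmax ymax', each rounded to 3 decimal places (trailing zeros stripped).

Answer: -6.393 -21.223 4.954 -1

Derivation:
Executing turtle program step by step:
Start: pos=(-6,-1), heading=90, pen down
RT 130: heading 90 -> 320
FD 14.3: (-6,-1) -> (4.954,-10.192) [heading=320, draw]
PU: pen up
RT 270: heading 320 -> 50
RT 180: heading 50 -> 230
PD: pen down
FD 14.4: (4.954,-10.192) -> (-4.302,-21.223) [heading=230, draw]
BK 8.3: (-4.302,-21.223) -> (1.033,-14.865) [heading=230, draw]
FD 4.3: (1.033,-14.865) -> (-1.731,-18.159) [heading=230, draw]
PD: pen down
FD 2.8: (-1.731,-18.159) -> (-3.53,-20.304) [heading=230, draw]
BK 5.2: (-3.53,-20.304) -> (-0.188,-16.32) [heading=230, draw]
LT 90: heading 230 -> 320
BK 8.1: (-0.188,-16.32) -> (-6.393,-11.114) [heading=320, draw]
Final: pos=(-6.393,-11.114), heading=320, 7 segment(s) drawn

Segment endpoints: x in {-6.393, -6, -4.302, -3.53, -1.731, -0.188, 1.033, 4.954}, y in {-21.223, -20.304, -18.159, -16.32, -14.865, -11.114, -10.192, -1}
xmin=-6.393, ymin=-21.223, xmax=4.954, ymax=-1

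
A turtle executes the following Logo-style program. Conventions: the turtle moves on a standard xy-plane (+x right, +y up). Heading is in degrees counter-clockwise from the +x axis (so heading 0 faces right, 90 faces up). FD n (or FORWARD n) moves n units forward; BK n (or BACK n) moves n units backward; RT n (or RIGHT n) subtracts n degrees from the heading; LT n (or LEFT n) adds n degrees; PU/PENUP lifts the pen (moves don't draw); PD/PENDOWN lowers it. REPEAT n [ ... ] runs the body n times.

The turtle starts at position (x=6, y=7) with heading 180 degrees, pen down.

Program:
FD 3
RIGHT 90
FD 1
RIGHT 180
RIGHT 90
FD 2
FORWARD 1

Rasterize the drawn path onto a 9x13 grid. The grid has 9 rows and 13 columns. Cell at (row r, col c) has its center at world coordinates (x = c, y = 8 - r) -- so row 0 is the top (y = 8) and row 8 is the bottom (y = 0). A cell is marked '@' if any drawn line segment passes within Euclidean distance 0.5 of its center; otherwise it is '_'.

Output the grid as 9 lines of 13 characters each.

Answer: @@@@_________
___@@@@______
_____________
_____________
_____________
_____________
_____________
_____________
_____________

Derivation:
Segment 0: (6,7) -> (3,7)
Segment 1: (3,7) -> (3,8)
Segment 2: (3,8) -> (1,8)
Segment 3: (1,8) -> (0,8)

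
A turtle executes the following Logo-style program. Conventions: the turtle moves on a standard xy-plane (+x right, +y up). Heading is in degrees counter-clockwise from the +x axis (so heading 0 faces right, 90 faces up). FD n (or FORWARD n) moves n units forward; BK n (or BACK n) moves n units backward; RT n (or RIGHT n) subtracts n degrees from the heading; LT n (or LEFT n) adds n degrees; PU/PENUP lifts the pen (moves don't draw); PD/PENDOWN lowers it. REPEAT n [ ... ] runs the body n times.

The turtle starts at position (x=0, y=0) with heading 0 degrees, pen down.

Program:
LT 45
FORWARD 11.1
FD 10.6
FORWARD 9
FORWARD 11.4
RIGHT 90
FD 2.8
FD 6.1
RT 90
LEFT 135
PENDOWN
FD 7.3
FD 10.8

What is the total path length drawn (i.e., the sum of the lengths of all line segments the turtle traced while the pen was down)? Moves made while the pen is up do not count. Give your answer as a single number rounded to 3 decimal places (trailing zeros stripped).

Answer: 69.1

Derivation:
Executing turtle program step by step:
Start: pos=(0,0), heading=0, pen down
LT 45: heading 0 -> 45
FD 11.1: (0,0) -> (7.849,7.849) [heading=45, draw]
FD 10.6: (7.849,7.849) -> (15.344,15.344) [heading=45, draw]
FD 9: (15.344,15.344) -> (21.708,21.708) [heading=45, draw]
FD 11.4: (21.708,21.708) -> (29.769,29.769) [heading=45, draw]
RT 90: heading 45 -> 315
FD 2.8: (29.769,29.769) -> (31.749,27.789) [heading=315, draw]
FD 6.1: (31.749,27.789) -> (36.062,23.476) [heading=315, draw]
RT 90: heading 315 -> 225
LT 135: heading 225 -> 0
PD: pen down
FD 7.3: (36.062,23.476) -> (43.362,23.476) [heading=0, draw]
FD 10.8: (43.362,23.476) -> (54.162,23.476) [heading=0, draw]
Final: pos=(54.162,23.476), heading=0, 8 segment(s) drawn

Segment lengths:
  seg 1: (0,0) -> (7.849,7.849), length = 11.1
  seg 2: (7.849,7.849) -> (15.344,15.344), length = 10.6
  seg 3: (15.344,15.344) -> (21.708,21.708), length = 9
  seg 4: (21.708,21.708) -> (29.769,29.769), length = 11.4
  seg 5: (29.769,29.769) -> (31.749,27.789), length = 2.8
  seg 6: (31.749,27.789) -> (36.062,23.476), length = 6.1
  seg 7: (36.062,23.476) -> (43.362,23.476), length = 7.3
  seg 8: (43.362,23.476) -> (54.162,23.476), length = 10.8
Total = 69.1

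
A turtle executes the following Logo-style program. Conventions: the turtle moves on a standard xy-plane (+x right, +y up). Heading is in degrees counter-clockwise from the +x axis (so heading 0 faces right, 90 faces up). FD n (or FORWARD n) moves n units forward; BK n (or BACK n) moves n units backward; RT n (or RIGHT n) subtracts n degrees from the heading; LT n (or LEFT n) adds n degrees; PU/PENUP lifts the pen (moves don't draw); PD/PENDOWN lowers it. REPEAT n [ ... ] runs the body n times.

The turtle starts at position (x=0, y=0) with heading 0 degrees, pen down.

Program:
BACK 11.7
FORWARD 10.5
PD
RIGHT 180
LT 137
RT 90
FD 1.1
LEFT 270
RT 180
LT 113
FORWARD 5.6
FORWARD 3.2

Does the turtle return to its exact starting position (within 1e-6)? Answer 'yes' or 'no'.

Executing turtle program step by step:
Start: pos=(0,0), heading=0, pen down
BK 11.7: (0,0) -> (-11.7,0) [heading=0, draw]
FD 10.5: (-11.7,0) -> (-1.2,0) [heading=0, draw]
PD: pen down
RT 180: heading 0 -> 180
LT 137: heading 180 -> 317
RT 90: heading 317 -> 227
FD 1.1: (-1.2,0) -> (-1.95,-0.804) [heading=227, draw]
LT 270: heading 227 -> 137
RT 180: heading 137 -> 317
LT 113: heading 317 -> 70
FD 5.6: (-1.95,-0.804) -> (-0.035,4.458) [heading=70, draw]
FD 3.2: (-0.035,4.458) -> (1.06,7.465) [heading=70, draw]
Final: pos=(1.06,7.465), heading=70, 5 segment(s) drawn

Start position: (0, 0)
Final position: (1.06, 7.465)
Distance = 7.54; >= 1e-6 -> NOT closed

Answer: no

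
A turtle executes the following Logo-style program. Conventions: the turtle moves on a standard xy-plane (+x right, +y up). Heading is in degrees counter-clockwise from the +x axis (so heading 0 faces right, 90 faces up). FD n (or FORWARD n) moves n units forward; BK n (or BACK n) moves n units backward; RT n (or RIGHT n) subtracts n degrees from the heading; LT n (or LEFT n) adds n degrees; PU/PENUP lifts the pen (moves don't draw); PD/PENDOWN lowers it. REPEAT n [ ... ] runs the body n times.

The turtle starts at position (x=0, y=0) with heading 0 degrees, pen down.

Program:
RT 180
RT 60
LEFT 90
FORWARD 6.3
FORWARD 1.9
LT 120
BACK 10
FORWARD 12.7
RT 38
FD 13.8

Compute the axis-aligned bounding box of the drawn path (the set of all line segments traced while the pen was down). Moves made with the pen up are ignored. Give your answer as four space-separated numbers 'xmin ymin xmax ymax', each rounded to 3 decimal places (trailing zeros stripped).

Answer: -15.762 -18.245 0.406 0.9

Derivation:
Executing turtle program step by step:
Start: pos=(0,0), heading=0, pen down
RT 180: heading 0 -> 180
RT 60: heading 180 -> 120
LT 90: heading 120 -> 210
FD 6.3: (0,0) -> (-5.456,-3.15) [heading=210, draw]
FD 1.9: (-5.456,-3.15) -> (-7.101,-4.1) [heading=210, draw]
LT 120: heading 210 -> 330
BK 10: (-7.101,-4.1) -> (-15.762,0.9) [heading=330, draw]
FD 12.7: (-15.762,0.9) -> (-4.763,-5.45) [heading=330, draw]
RT 38: heading 330 -> 292
FD 13.8: (-4.763,-5.45) -> (0.406,-18.245) [heading=292, draw]
Final: pos=(0.406,-18.245), heading=292, 5 segment(s) drawn

Segment endpoints: x in {-15.762, -7.101, -5.456, -4.763, 0, 0.406}, y in {-18.245, -5.45, -4.1, -3.15, 0, 0.9}
xmin=-15.762, ymin=-18.245, xmax=0.406, ymax=0.9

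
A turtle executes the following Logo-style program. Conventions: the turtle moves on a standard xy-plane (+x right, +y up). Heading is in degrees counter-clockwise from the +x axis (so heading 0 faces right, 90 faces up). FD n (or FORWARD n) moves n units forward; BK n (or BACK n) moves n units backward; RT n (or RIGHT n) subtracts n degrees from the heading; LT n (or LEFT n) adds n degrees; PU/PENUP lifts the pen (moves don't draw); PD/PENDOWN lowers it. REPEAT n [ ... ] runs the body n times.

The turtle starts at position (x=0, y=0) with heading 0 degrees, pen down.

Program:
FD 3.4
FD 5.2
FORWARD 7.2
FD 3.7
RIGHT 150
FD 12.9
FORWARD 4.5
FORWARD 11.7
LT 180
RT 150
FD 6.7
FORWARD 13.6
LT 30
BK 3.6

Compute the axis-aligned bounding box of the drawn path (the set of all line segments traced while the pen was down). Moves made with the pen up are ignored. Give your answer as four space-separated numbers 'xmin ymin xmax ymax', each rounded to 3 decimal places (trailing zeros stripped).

Executing turtle program step by step:
Start: pos=(0,0), heading=0, pen down
FD 3.4: (0,0) -> (3.4,0) [heading=0, draw]
FD 5.2: (3.4,0) -> (8.6,0) [heading=0, draw]
FD 7.2: (8.6,0) -> (15.8,0) [heading=0, draw]
FD 3.7: (15.8,0) -> (19.5,0) [heading=0, draw]
RT 150: heading 0 -> 210
FD 12.9: (19.5,0) -> (8.328,-6.45) [heading=210, draw]
FD 4.5: (8.328,-6.45) -> (4.431,-8.7) [heading=210, draw]
FD 11.7: (4.431,-8.7) -> (-5.701,-14.55) [heading=210, draw]
LT 180: heading 210 -> 30
RT 150: heading 30 -> 240
FD 6.7: (-5.701,-14.55) -> (-9.051,-20.352) [heading=240, draw]
FD 13.6: (-9.051,-20.352) -> (-15.851,-32.13) [heading=240, draw]
LT 30: heading 240 -> 270
BK 3.6: (-15.851,-32.13) -> (-15.851,-28.53) [heading=270, draw]
Final: pos=(-15.851,-28.53), heading=270, 10 segment(s) drawn

Segment endpoints: x in {-15.851, -9.051, -5.701, 0, 3.4, 4.431, 8.328, 8.6, 15.8, 19.5}, y in {-32.13, -28.53, -20.352, -14.55, -8.7, -6.45, 0}
xmin=-15.851, ymin=-32.13, xmax=19.5, ymax=0

Answer: -15.851 -32.13 19.5 0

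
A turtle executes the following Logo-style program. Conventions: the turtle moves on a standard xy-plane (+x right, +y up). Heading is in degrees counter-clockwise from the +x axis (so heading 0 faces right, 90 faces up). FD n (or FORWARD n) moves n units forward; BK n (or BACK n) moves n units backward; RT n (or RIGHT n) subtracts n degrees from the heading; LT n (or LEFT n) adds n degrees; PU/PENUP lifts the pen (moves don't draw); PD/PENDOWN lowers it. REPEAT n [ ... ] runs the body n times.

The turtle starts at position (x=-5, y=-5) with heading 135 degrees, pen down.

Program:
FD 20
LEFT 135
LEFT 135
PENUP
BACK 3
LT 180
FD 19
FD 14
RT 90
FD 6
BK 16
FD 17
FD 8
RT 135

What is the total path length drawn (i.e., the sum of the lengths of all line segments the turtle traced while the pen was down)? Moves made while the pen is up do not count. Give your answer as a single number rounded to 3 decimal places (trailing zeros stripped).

Executing turtle program step by step:
Start: pos=(-5,-5), heading=135, pen down
FD 20: (-5,-5) -> (-19.142,9.142) [heading=135, draw]
LT 135: heading 135 -> 270
LT 135: heading 270 -> 45
PU: pen up
BK 3: (-19.142,9.142) -> (-21.263,7.021) [heading=45, move]
LT 180: heading 45 -> 225
FD 19: (-21.263,7.021) -> (-34.698,-6.414) [heading=225, move]
FD 14: (-34.698,-6.414) -> (-44.598,-16.314) [heading=225, move]
RT 90: heading 225 -> 135
FD 6: (-44.598,-16.314) -> (-48.841,-12.071) [heading=135, move]
BK 16: (-48.841,-12.071) -> (-37.527,-23.385) [heading=135, move]
FD 17: (-37.527,-23.385) -> (-49.548,-11.364) [heading=135, move]
FD 8: (-49.548,-11.364) -> (-55.205,-5.707) [heading=135, move]
RT 135: heading 135 -> 0
Final: pos=(-55.205,-5.707), heading=0, 1 segment(s) drawn

Segment lengths:
  seg 1: (-5,-5) -> (-19.142,9.142), length = 20
Total = 20

Answer: 20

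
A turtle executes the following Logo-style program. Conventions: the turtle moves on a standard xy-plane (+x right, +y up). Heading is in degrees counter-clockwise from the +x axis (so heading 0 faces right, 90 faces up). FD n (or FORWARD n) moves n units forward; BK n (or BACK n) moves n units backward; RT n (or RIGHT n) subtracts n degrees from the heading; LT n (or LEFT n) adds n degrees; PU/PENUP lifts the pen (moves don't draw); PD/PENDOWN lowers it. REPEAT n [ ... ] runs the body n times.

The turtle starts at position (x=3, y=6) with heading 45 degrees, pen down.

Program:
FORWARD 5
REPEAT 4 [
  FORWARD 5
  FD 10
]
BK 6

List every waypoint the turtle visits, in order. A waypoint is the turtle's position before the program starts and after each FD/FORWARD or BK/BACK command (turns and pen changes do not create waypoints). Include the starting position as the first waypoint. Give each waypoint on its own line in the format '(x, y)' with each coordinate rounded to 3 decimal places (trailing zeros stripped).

Answer: (3, 6)
(6.536, 9.536)
(10.071, 13.071)
(17.142, 20.142)
(20.678, 23.678)
(27.749, 30.749)
(31.284, 34.284)
(38.355, 41.355)
(41.891, 44.891)
(48.962, 51.962)
(44.719, 47.719)

Derivation:
Executing turtle program step by step:
Start: pos=(3,6), heading=45, pen down
FD 5: (3,6) -> (6.536,9.536) [heading=45, draw]
REPEAT 4 [
  -- iteration 1/4 --
  FD 5: (6.536,9.536) -> (10.071,13.071) [heading=45, draw]
  FD 10: (10.071,13.071) -> (17.142,20.142) [heading=45, draw]
  -- iteration 2/4 --
  FD 5: (17.142,20.142) -> (20.678,23.678) [heading=45, draw]
  FD 10: (20.678,23.678) -> (27.749,30.749) [heading=45, draw]
  -- iteration 3/4 --
  FD 5: (27.749,30.749) -> (31.284,34.284) [heading=45, draw]
  FD 10: (31.284,34.284) -> (38.355,41.355) [heading=45, draw]
  -- iteration 4/4 --
  FD 5: (38.355,41.355) -> (41.891,44.891) [heading=45, draw]
  FD 10: (41.891,44.891) -> (48.962,51.962) [heading=45, draw]
]
BK 6: (48.962,51.962) -> (44.719,47.719) [heading=45, draw]
Final: pos=(44.719,47.719), heading=45, 10 segment(s) drawn
Waypoints (11 total):
(3, 6)
(6.536, 9.536)
(10.071, 13.071)
(17.142, 20.142)
(20.678, 23.678)
(27.749, 30.749)
(31.284, 34.284)
(38.355, 41.355)
(41.891, 44.891)
(48.962, 51.962)
(44.719, 47.719)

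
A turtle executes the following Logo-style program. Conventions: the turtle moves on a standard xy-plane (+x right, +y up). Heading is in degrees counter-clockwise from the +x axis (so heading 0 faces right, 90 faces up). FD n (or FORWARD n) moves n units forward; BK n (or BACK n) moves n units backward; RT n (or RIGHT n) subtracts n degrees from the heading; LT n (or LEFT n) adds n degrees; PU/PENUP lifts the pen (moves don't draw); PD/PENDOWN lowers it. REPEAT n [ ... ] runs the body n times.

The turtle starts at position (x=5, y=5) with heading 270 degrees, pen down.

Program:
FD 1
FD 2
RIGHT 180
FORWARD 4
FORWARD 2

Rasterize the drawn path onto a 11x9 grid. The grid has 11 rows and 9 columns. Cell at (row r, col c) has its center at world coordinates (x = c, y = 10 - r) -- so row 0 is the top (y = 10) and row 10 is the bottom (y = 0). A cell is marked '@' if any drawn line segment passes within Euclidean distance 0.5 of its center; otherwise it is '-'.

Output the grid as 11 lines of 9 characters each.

Segment 0: (5,5) -> (5,4)
Segment 1: (5,4) -> (5,2)
Segment 2: (5,2) -> (5,6)
Segment 3: (5,6) -> (5,8)

Answer: ---------
---------
-----@---
-----@---
-----@---
-----@---
-----@---
-----@---
-----@---
---------
---------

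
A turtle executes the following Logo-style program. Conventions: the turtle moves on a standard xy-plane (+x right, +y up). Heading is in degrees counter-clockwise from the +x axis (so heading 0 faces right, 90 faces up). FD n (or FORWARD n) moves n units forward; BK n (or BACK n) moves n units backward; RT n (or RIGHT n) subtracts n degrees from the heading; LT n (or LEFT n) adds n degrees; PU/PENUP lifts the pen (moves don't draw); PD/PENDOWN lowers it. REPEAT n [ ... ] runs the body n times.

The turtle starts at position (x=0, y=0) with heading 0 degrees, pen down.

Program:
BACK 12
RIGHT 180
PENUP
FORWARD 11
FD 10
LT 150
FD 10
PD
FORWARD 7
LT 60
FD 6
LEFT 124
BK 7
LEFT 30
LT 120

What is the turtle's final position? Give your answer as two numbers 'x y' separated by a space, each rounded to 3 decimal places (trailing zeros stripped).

Executing turtle program step by step:
Start: pos=(0,0), heading=0, pen down
BK 12: (0,0) -> (-12,0) [heading=0, draw]
RT 180: heading 0 -> 180
PU: pen up
FD 11: (-12,0) -> (-23,0) [heading=180, move]
FD 10: (-23,0) -> (-33,0) [heading=180, move]
LT 150: heading 180 -> 330
FD 10: (-33,0) -> (-24.34,-5) [heading=330, move]
PD: pen down
FD 7: (-24.34,-5) -> (-18.278,-8.5) [heading=330, draw]
LT 60: heading 330 -> 30
FD 6: (-18.278,-8.5) -> (-13.081,-5.5) [heading=30, draw]
LT 124: heading 30 -> 154
BK 7: (-13.081,-5.5) -> (-6.79,-8.569) [heading=154, draw]
LT 30: heading 154 -> 184
LT 120: heading 184 -> 304
Final: pos=(-6.79,-8.569), heading=304, 4 segment(s) drawn

Answer: -6.79 -8.569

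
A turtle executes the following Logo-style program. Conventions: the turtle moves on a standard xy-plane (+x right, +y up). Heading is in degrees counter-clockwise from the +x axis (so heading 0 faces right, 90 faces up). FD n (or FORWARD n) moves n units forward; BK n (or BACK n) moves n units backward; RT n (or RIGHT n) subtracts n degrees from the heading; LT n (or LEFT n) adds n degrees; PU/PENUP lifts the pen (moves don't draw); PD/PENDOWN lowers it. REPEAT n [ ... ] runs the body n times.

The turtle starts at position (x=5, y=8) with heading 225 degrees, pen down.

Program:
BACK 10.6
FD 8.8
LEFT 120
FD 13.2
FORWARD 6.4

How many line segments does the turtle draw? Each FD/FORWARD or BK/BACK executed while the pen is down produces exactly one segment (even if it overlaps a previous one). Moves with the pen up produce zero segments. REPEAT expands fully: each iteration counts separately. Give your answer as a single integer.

Answer: 4

Derivation:
Executing turtle program step by step:
Start: pos=(5,8), heading=225, pen down
BK 10.6: (5,8) -> (12.495,15.495) [heading=225, draw]
FD 8.8: (12.495,15.495) -> (6.273,9.273) [heading=225, draw]
LT 120: heading 225 -> 345
FD 13.2: (6.273,9.273) -> (19.023,5.856) [heading=345, draw]
FD 6.4: (19.023,5.856) -> (25.205,4.2) [heading=345, draw]
Final: pos=(25.205,4.2), heading=345, 4 segment(s) drawn
Segments drawn: 4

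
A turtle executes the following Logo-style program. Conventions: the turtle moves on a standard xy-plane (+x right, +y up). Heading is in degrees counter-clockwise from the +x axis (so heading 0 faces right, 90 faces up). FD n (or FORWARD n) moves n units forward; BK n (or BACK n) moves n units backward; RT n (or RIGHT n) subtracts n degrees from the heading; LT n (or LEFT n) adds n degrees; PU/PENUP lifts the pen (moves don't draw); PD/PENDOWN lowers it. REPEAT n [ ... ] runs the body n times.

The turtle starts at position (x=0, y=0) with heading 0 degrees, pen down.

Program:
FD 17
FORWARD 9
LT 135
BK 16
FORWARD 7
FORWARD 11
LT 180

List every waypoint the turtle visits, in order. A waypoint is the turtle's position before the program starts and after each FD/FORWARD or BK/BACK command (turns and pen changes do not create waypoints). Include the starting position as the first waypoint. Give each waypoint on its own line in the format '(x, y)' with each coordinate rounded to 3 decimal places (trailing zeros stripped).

Answer: (0, 0)
(17, 0)
(26, 0)
(37.314, -11.314)
(32.364, -6.364)
(24.586, 1.414)

Derivation:
Executing turtle program step by step:
Start: pos=(0,0), heading=0, pen down
FD 17: (0,0) -> (17,0) [heading=0, draw]
FD 9: (17,0) -> (26,0) [heading=0, draw]
LT 135: heading 0 -> 135
BK 16: (26,0) -> (37.314,-11.314) [heading=135, draw]
FD 7: (37.314,-11.314) -> (32.364,-6.364) [heading=135, draw]
FD 11: (32.364,-6.364) -> (24.586,1.414) [heading=135, draw]
LT 180: heading 135 -> 315
Final: pos=(24.586,1.414), heading=315, 5 segment(s) drawn
Waypoints (6 total):
(0, 0)
(17, 0)
(26, 0)
(37.314, -11.314)
(32.364, -6.364)
(24.586, 1.414)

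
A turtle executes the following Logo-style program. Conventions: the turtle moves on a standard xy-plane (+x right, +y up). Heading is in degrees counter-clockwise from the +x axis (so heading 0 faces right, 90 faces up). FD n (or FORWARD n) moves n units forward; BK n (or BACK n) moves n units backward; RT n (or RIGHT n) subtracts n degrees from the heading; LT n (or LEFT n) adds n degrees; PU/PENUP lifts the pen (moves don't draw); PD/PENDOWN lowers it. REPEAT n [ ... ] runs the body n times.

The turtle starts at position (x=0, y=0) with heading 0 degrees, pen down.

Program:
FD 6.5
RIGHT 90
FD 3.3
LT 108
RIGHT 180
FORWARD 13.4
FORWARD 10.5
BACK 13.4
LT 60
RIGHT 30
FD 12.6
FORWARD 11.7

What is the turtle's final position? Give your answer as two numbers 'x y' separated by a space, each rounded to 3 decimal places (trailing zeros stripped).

Answer: -19.746 -24.603

Derivation:
Executing turtle program step by step:
Start: pos=(0,0), heading=0, pen down
FD 6.5: (0,0) -> (6.5,0) [heading=0, draw]
RT 90: heading 0 -> 270
FD 3.3: (6.5,0) -> (6.5,-3.3) [heading=270, draw]
LT 108: heading 270 -> 18
RT 180: heading 18 -> 198
FD 13.4: (6.5,-3.3) -> (-6.244,-7.441) [heading=198, draw]
FD 10.5: (-6.244,-7.441) -> (-16.23,-10.686) [heading=198, draw]
BK 13.4: (-16.23,-10.686) -> (-3.486,-6.545) [heading=198, draw]
LT 60: heading 198 -> 258
RT 30: heading 258 -> 228
FD 12.6: (-3.486,-6.545) -> (-11.917,-15.908) [heading=228, draw]
FD 11.7: (-11.917,-15.908) -> (-19.746,-24.603) [heading=228, draw]
Final: pos=(-19.746,-24.603), heading=228, 7 segment(s) drawn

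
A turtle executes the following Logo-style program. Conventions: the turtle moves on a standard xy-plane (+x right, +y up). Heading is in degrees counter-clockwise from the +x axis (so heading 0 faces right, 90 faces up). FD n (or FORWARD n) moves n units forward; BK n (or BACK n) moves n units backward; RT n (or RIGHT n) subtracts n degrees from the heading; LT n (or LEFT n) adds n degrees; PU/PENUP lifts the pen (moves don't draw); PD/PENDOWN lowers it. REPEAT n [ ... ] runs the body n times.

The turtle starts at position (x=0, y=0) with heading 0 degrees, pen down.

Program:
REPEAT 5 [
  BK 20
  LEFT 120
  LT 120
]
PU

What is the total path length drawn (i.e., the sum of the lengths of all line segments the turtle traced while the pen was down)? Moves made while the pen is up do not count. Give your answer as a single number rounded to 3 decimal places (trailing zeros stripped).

Executing turtle program step by step:
Start: pos=(0,0), heading=0, pen down
REPEAT 5 [
  -- iteration 1/5 --
  BK 20: (0,0) -> (-20,0) [heading=0, draw]
  LT 120: heading 0 -> 120
  LT 120: heading 120 -> 240
  -- iteration 2/5 --
  BK 20: (-20,0) -> (-10,17.321) [heading=240, draw]
  LT 120: heading 240 -> 0
  LT 120: heading 0 -> 120
  -- iteration 3/5 --
  BK 20: (-10,17.321) -> (0,0) [heading=120, draw]
  LT 120: heading 120 -> 240
  LT 120: heading 240 -> 0
  -- iteration 4/5 --
  BK 20: (0,0) -> (-20,0) [heading=0, draw]
  LT 120: heading 0 -> 120
  LT 120: heading 120 -> 240
  -- iteration 5/5 --
  BK 20: (-20,0) -> (-10,17.321) [heading=240, draw]
  LT 120: heading 240 -> 0
  LT 120: heading 0 -> 120
]
PU: pen up
Final: pos=(-10,17.321), heading=120, 5 segment(s) drawn

Segment lengths:
  seg 1: (0,0) -> (-20,0), length = 20
  seg 2: (-20,0) -> (-10,17.321), length = 20
  seg 3: (-10,17.321) -> (0,0), length = 20
  seg 4: (0,0) -> (-20,0), length = 20
  seg 5: (-20,0) -> (-10,17.321), length = 20
Total = 100

Answer: 100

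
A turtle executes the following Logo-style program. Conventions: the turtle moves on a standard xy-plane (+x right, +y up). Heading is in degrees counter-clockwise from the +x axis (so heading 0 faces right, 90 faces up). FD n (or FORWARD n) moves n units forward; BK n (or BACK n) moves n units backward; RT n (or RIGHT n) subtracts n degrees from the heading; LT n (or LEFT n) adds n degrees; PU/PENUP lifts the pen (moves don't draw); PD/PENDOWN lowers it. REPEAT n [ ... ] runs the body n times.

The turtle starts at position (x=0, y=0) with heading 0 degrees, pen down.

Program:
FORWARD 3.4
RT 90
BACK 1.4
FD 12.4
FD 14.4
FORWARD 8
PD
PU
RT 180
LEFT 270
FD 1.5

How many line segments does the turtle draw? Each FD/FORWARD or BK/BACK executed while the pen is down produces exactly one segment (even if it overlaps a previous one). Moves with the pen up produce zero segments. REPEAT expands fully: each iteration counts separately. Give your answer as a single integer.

Executing turtle program step by step:
Start: pos=(0,0), heading=0, pen down
FD 3.4: (0,0) -> (3.4,0) [heading=0, draw]
RT 90: heading 0 -> 270
BK 1.4: (3.4,0) -> (3.4,1.4) [heading=270, draw]
FD 12.4: (3.4,1.4) -> (3.4,-11) [heading=270, draw]
FD 14.4: (3.4,-11) -> (3.4,-25.4) [heading=270, draw]
FD 8: (3.4,-25.4) -> (3.4,-33.4) [heading=270, draw]
PD: pen down
PU: pen up
RT 180: heading 270 -> 90
LT 270: heading 90 -> 0
FD 1.5: (3.4,-33.4) -> (4.9,-33.4) [heading=0, move]
Final: pos=(4.9,-33.4), heading=0, 5 segment(s) drawn
Segments drawn: 5

Answer: 5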